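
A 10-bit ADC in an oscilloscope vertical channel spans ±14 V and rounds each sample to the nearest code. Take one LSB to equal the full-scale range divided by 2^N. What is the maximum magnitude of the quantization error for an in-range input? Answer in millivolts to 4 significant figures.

Full-scale range = 14 V − (-14 V) = 28 V.
LSB = 28 V ÷ 2^10 = 28/1024 V = 27.3438 mV.
Worst-case error for round-to-nearest is half an LSB: 13.67 mV.

13.67 mV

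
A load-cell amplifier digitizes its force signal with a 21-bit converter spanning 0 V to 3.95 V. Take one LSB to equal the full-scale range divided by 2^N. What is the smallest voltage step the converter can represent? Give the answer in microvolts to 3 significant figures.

1.88 µV

Full-scale range = 3.95 V.
Number of codes = 2^21 = 2097152.
LSB = 3.95 V ÷ 2^21 = 3.95/2097152 V = 1.88 µV.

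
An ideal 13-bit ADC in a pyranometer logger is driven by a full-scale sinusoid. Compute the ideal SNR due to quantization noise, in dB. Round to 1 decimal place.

80.0 dB

Ideal quantization SNR: 6.02 × 13 + 1.76 dB = 80.0 dB.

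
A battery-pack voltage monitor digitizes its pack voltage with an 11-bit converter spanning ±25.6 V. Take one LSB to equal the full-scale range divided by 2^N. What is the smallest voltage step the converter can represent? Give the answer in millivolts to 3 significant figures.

25.0 mV

Range = 25.6 − (-25.6) = 51.2 V.
2^11 = 2048 levels.
One LSB is 51.2 V / 2048 = 25.0 mV.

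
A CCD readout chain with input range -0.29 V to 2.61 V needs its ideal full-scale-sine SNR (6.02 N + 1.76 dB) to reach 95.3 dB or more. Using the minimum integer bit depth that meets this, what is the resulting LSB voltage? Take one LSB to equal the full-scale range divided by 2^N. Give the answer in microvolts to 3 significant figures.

Span: 2.61 V − (-0.29 V) = 2.9 V.
N ≥ (95.3 − 1.76)/6.02 = 15.538 → N_min = 16.
LSB = 2.9 V / 2^16 = 44.3 µV.

44.3 µV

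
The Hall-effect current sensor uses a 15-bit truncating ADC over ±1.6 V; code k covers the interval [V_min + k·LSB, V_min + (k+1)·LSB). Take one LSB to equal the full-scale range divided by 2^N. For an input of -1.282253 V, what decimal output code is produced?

3253

The full-scale span is 1.6 − (-1.6) = 3.2 V. LSB = 3.2 V / 2^15 ≈ 97.66 µV.
(V_in − V_min) × 2^15/range = (-1.282253 − (-1.6)) × 32768/3.2 = 3253.729.
Floor → code = 3253.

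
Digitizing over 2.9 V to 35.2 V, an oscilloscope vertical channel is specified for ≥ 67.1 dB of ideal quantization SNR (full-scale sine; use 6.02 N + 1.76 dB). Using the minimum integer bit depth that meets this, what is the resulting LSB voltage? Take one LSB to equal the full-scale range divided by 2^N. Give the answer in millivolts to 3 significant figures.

Span: 35.2 V − (2.9 V) = 32.3 V.
Required N = ⌈(67.1 − 1.76)/6.02⌉ = ⌈10.854⌉ = 11.
Step size = 32.3/2048 V = 15.8 mV.

15.8 mV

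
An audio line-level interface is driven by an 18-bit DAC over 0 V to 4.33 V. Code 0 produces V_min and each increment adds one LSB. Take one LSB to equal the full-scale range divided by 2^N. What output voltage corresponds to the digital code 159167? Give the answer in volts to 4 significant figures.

2.629 V

Full-scale range = 4.33 V. LSB = 4.33 V / 2^18.
V_out = V_min + code × LSB = 0 V + 159167 × 4.33 V / 262144
      = 0 + 2.62906 = 2.62906 V.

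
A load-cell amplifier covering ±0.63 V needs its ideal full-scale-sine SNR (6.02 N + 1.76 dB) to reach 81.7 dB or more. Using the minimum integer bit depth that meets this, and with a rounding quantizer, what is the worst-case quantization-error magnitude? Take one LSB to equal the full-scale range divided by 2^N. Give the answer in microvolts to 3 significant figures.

38.5 µV

Full-scale range = 0.63 V − (-0.63 V) = 1.26 V.
N ≥ (81.7 − 1.76)/6.02 = 13.279 → N_min = 14.
One LSB is 1.26 V / 16384 = 76.904 µV.
Max error for round-to-nearest is LSB/2 = 38.5 µV.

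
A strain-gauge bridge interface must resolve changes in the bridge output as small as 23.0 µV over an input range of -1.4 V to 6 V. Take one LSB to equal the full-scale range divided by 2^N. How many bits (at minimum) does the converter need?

Full-scale range = 6 V − (-1.4 V) = 7.4 V.
7.4 V / 23.0 µV = 321700. Since 2^18 = 262144 and 2^19 = 524288, N = 19.

19 bits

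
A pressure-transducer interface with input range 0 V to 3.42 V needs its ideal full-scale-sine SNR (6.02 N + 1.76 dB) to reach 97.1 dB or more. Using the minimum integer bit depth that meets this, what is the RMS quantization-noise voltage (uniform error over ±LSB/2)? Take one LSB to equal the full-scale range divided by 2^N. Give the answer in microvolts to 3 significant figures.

Range is 3.42 V.
Required N = ⌈(97.1 − 1.76)/6.02⌉ = ⌈15.837⌉ = 16.
LSB = 3.42 V ÷ 2^16 = 3.42/65536 V = 52.185 µV.
σ_q = LSB/√12 = 52.185 µV/3.4641 = 15.1 µV.

15.1 µV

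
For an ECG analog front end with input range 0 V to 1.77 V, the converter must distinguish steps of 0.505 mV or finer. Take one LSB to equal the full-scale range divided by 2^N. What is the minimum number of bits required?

12 bits

Span = 1.77 V.
1.77 V / 0.505 mV = 3505. Since 2^11 = 2048 and 2^12 = 4096, N = 12.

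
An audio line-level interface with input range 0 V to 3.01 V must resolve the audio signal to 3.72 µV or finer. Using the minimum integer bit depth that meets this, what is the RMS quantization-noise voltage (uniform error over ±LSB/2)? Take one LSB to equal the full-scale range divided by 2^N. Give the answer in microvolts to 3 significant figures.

Range is 3.01 V.
Required number of levels: 3.01/3.72 µV = 809140; smallest N with 2^N ≥ that is 20.
LSB = 3.01 V ÷ 2^20 = 3.01/1048576 V = 2.8706 µV.
σ_q = LSB/√12 = 2.8706 µV/3.4641 = 0.829 µV.

0.829 µV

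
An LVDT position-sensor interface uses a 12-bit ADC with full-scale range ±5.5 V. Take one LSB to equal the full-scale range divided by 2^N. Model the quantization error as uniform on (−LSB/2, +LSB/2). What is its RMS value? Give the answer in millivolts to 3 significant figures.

0.775 mV

Full-scale range = 5.5 V − (-5.5 V) = 11 V.
LSB = 11 V ÷ 2^12 = 11/4096 V = 2.6855 mV.
For a uniform distribution on [−LSB/2, +LSB/2], V_rms = LSB/√12 = 2.6855 mV/3.4641 = 0.775 mV.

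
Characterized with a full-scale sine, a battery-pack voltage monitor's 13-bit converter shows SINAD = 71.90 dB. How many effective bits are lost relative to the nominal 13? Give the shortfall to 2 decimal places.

N_eff = (71.90 − 1.76)/6.02 = 11.6512 bits.
Lost resolution: 13 − 11.6512 = 1.3488 bits.

1.35 bits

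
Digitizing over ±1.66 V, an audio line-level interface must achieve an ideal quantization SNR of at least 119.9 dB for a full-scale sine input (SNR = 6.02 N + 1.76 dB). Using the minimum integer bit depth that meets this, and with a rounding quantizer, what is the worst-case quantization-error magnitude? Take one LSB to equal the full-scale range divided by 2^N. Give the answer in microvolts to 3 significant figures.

Full-scale range = 1.66 V − (-1.66 V) = 3.32 V.
Required N = ⌈(119.9 − 1.76)/6.02⌉ = ⌈19.625⌉ = 20.
Step size = 3.32/1048576 V = 3.1662 µV.
Half an LSB is 1.58 µV.

1.58 µV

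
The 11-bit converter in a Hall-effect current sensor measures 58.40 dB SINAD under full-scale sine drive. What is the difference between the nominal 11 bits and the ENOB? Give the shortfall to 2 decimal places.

N_eff = (58.40 − 1.76)/6.02 = 9.4086 bits.
Lost resolution: 11 − 9.4086 = 1.5914 bits.

1.59 bits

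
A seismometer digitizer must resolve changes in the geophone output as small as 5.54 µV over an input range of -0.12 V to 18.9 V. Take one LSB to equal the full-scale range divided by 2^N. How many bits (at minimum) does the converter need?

The full-scale span is 18.9 − (-0.12) = 19.02 V.
Need 2^N ≥ 19.02 V / 5.54 µV = 3.433e6 → N_min = 22.

22 bits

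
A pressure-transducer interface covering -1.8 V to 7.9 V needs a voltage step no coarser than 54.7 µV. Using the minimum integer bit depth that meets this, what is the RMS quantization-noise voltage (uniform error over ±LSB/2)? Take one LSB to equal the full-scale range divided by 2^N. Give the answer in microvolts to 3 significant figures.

The full-scale span is 7.9 − (-1.8) = 9.7 V.
Need 2^N ≥ 9.7 V / 54.7 µV = 177300 → N_min = 18.
Step size = 9.7/262144 V = 37.003 µV.
RMS noise = LSB/√12 = 10.7 µV.

10.7 µV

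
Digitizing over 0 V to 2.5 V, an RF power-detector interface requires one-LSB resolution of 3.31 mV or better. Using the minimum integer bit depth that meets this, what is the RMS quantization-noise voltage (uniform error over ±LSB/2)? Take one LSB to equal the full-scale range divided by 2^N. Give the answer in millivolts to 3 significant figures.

0.705 mV

Range is 2.5 V.
2.5 V / 3.31 mV = 755.3. Since 2^9 = 512 and 2^10 = 1024, N = 10.
Step size = 2.5/1024 V = 2.4414 mV.
σ_q = LSB/√12 = 2.4414 mV/3.4641 = 0.705 mV.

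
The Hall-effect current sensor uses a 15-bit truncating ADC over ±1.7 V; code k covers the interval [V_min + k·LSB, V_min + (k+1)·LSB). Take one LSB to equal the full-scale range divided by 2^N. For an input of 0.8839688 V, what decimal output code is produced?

24903

Range = 1.7 − (-1.7) = 3.4 V. LSB = 3.4 V / 2^15 ≈ 103.8 µV.
(V_in − V_min) × 2^15/range = (0.8839688 − (-1.7)) × 32768/3.4 = 24903.379.
Floor → code = 24903.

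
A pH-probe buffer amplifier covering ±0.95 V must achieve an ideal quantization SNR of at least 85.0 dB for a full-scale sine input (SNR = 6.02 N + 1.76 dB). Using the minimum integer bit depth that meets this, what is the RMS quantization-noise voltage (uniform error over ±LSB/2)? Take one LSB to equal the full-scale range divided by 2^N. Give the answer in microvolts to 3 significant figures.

33.5 µV

The full-scale span is 0.95 − (-0.95) = 1.9 V.
Solving 6.02 N ≥ 85.0 − 1.76: N ≥ 13.827. Round up → N = 14.
LSB = 1.9 V / 2^14 = 115.97 µV.
σ_q = LSB/√12 = 115.97 µV/3.4641 = 33.5 µV.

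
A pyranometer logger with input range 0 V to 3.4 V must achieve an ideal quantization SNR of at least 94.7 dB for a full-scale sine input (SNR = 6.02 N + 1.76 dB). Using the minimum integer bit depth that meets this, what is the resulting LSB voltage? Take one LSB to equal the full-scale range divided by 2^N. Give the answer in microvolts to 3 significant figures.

Full-scale range = 3.4 V.
Required N = ⌈(94.7 − 1.76)/6.02⌉ = ⌈15.439⌉ = 16.
LSB = 3.4 V ÷ 2^16 = 3.4/65536 V = 51.9 µV.

51.9 µV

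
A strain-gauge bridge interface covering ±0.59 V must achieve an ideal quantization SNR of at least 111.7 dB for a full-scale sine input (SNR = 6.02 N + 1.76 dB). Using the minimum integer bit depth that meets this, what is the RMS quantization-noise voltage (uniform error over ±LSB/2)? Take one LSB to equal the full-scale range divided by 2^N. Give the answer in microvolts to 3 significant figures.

Full-scale range = 0.59 V − (-0.59 V) = 1.18 V.
Solving 6.02 N ≥ 111.7 − 1.76: N ≥ 18.262. Round up → N = 19.
LSB = 1.18 V ÷ 2^19 = 1.18/524288 V = 2.2507 µV.
RMS noise = LSB/√12 = 0.650 µV.

0.650 µV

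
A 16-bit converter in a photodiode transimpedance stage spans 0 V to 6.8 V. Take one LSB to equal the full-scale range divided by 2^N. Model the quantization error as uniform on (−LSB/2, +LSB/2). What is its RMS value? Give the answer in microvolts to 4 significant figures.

V_FS = 6.8 V.
Step size = 6.8/65536 V = 103.760 µV.
RMS of a uniform error over width LSB is LSB/√12 = 29.95 µV.

29.95 µV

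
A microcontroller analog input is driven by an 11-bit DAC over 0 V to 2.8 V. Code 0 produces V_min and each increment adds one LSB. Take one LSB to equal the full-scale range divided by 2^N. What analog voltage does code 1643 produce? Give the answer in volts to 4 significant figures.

Full-scale range = 2.8 V. LSB = 2.8 V / 2^11.
V_out = V_min + code × LSB = 0 V + 1643 × 2.8 V / 2048
      = 0 + 2.24629 = 2.24629 V.

2.246 V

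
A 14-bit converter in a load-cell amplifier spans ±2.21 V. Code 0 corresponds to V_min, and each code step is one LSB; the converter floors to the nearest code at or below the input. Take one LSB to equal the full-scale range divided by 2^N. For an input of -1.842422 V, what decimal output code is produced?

The full-scale span is 2.21 − (-2.21) = 4.42 V. LSB = 4.42 V / 2^14 ≈ 269.8 µV.
code = ⌊(V_in − V_min)/LSB⌋ = ⌊(V_in − V_min) × 2^14 / range⌋
     = ⌊(-1.842422 − (-2.21)) × 16384 / 4.42⌋ = ⌊0.367578 × 16384/4.42⌋
     = ⌊1362.533⌋ = 1362.

1362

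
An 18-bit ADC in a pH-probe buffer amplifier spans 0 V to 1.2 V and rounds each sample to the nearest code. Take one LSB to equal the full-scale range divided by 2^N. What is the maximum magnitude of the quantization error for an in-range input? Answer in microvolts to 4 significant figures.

V_FS = 1.2 V.
Step size = 1.2/262144 V = 4.57764 µV.
|e|_max = LSB/2 = 2.289 µV.

2.289 µV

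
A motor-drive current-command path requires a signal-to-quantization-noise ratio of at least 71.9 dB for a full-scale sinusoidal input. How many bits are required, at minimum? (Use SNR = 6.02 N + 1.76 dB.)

12 bits

Required N = ⌈(71.9 − 1.76)/6.02⌉ = ⌈11.651⌉ = 12.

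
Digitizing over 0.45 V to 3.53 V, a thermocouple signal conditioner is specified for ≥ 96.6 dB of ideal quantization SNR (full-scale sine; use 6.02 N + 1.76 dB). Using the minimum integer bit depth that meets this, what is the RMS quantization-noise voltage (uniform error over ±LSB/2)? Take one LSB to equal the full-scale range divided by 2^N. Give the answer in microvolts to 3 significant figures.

The full-scale span is 3.53 − (0.45) = 3.08 V.
Solving 6.02 N ≥ 96.6 − 1.76: N ≥ 15.754. Round up → N = 16.
LSB = 3.08 V / 2^16 = 46.997 µV.
RMS noise = LSB/√12 = 13.6 µV.

13.6 µV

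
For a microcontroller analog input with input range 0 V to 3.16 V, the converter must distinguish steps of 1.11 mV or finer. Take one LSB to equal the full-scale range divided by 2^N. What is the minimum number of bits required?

12 bits

V_FS = 3.16 V.
Levels needed ≥ 3.16/1.11 mV = 2847. 2^12 = 4096 suffices, so N_min = 12.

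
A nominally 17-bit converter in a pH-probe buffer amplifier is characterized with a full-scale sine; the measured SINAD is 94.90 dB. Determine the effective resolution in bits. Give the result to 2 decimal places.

Inverting SNR = 6.02 N + 1.76: N_eff = (94.90 − 1.76)/6.02 = 15.4718.

15.47 bits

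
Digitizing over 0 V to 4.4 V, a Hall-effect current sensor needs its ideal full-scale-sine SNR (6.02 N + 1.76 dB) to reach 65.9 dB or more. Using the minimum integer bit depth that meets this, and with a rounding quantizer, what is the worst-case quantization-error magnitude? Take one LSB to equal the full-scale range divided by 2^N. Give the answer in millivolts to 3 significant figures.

1.07 mV

Full-scale range = 4.4 V.
6.02 N + 1.76 ≥ 65.9 gives N ≥ 10.654, so the minimum integer is 11.
Step size = 4.4/2048 V = 2.1484 mV.
|e|_max = LSB/2 = 1.07 mV.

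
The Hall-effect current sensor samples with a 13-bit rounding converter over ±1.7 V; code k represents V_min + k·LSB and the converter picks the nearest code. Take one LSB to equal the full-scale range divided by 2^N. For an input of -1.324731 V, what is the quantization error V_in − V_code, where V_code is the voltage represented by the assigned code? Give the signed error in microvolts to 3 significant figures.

Full-scale range = 1.7 V − (-1.7 V) = 3.4 V. LSB = 3.4 V / 2^13 ≈ 415.0 µV.
(-1.324731 − (-1.7)) / LSB = 0.375269 × 8192/3.4 = 904.1775. Nearest integer: k = 904.
V_code = V_min + k × range/2^13 = -1.7 + 904 × 3.4/8192 = -1.324804688 V.
e = -1.324731 − (-1.324804688) = +73.7 µV.

+73.7 µV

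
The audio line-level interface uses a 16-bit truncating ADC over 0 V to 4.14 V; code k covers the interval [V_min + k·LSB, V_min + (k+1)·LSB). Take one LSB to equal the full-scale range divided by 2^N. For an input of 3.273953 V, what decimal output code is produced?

Range is 4.14 V. LSB = 4.14 V / 2^16 ≈ 63.17 µV.
(V_in − V_min) × 2^16/range = (3.273953 − (0)) × 65536/4.14 = 51826.518.
Floor → code = 51826.

51826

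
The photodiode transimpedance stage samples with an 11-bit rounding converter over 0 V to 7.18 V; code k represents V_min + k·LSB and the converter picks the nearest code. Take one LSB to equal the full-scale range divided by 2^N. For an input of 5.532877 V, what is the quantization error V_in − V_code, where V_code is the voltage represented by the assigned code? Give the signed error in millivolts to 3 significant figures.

V_FS = 7.18 V. LSB = 7.18 V / 2^11 ≈ 3.506 mV.
Position in LSBs: (5.532877 − (0)) × 2048/7.18 = 1578.1800; rounding gives k = 1578.
V_code = V_min + k × range/2^11 = 0 + 1578 × 7.18/2048 = 5.532246094 V.
Error = V_in − V_code = 5.532877 − (5.532246094) = +0.631 mV.

+0.631 mV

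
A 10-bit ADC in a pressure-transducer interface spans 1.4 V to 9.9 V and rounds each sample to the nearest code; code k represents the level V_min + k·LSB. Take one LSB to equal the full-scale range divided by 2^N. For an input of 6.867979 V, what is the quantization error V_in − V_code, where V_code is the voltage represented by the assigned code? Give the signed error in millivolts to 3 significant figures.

Range = 9.9 − (1.4) = 8.5 V. LSB = 8.5 V / 2^10 ≈ 8.301 mV.
(6.867979 − (1.4)) / LSB = 5.467979 × 1024/8.5 = 658.7306. Nearest integer: k = 659.
Reconstructed level: 1.4 + 659 × 8.5/1024 V = 6.870214844 V.
e = 6.867979 − (6.870214844) = −2.24 mV.

−2.24 mV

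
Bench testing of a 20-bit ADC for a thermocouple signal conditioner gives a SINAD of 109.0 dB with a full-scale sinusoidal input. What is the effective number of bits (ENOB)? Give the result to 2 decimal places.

Inverting SNR = 6.02 N + 1.76: N_eff = (109.0 − 1.76)/6.02 = 17.8140.

17.81 bits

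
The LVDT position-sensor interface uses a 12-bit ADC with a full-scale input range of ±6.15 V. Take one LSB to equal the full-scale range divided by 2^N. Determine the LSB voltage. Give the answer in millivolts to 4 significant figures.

3.003 mV

Full-scale range = 6.15 V − (-6.15 V) = 12.3 V.
There are 2^12 = 4096 steps.
LSB = 12.3 V ÷ 2^12 = 12.3/4096 V = 3.003 mV.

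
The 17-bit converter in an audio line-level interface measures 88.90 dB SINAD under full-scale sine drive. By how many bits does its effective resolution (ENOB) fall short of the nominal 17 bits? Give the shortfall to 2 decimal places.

Effective bits = (88.90 − 1.76)/6.02 = 14.4751.
Lost resolution: 17 − 14.4751 = 2.5249 bits.

2.52 bits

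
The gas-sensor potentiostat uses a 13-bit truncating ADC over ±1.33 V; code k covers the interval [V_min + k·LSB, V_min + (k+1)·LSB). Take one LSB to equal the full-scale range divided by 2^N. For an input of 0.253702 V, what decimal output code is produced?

4877

Range = 1.33 − (-1.33) = 2.66 V. LSB = 2.66 V / 2^13 ≈ 324.7 µV.
V_in − V_min = 0.253702 − (-1.33) = 1.583702 V.
Divide by LSB: 1.583702 × 8192/2.66 = 4877.3259.
Truncating gives code 4877.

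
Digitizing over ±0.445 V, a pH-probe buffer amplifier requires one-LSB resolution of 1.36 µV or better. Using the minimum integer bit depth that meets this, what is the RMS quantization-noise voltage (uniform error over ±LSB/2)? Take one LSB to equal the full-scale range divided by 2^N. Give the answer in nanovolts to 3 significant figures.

Full-scale range = 0.445 V − (-0.445 V) = 0.89 V.
0.89 V / 1.36 µV = 654400. Since 2^19 = 524288 and 2^20 = 1048576, N = 20.
LSB = 0.89 V / 2^20 = 0.84877 µV.
σ_q = LSB/√12 = 0.84877 µV/3.4641 = 245 nV.

245 nV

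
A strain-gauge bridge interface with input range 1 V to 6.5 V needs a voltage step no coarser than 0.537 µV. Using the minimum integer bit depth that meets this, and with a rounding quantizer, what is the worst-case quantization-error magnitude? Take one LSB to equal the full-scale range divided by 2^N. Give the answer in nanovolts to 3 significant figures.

Full-scale range = 6.5 V − (1 V) = 5.5 V.
Required number of levels: 5.5/0.537 µV = 1.0242e7; smallest N with 2^N ≥ that is 24.
LSB = 5.5 V / 2^24 = 327.83 nV.
Half an LSB is 164 nV.

164 nV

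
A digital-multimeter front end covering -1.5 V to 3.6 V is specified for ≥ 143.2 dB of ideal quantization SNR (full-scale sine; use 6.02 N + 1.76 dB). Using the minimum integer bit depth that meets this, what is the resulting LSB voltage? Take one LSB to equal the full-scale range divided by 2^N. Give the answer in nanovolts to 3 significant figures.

304 nV

Span: 3.6 V − (-1.5 V) = 5.1 V.
6.02 N + 1.76 ≥ 143.2 gives N ≥ 23.495, so the minimum integer is 24.
LSB = 5.1 V / 2^24 = 304 nV.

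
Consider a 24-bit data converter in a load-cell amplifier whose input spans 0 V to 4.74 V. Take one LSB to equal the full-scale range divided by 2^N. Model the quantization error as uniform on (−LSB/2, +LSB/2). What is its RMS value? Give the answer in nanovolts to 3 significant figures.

V_FS = 4.74 V.
LSB = 4.74 V ÷ 2^24 = 4.74/16777216 V = 282.53 nV.
RMS of a uniform error over width LSB is LSB/√12 = 81.6 nV.

81.6 nV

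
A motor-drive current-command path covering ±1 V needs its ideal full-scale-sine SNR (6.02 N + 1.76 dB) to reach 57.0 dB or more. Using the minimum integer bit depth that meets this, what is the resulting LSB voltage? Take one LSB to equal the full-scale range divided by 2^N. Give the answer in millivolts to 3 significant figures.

1.95 mV

Span: 1 V − (-1 V) = 2 V.
Solving 6.02 N ≥ 57.0 − 1.76: N ≥ 9.176. Round up → N = 10.
LSB = 2 V ÷ 2^10 = 2/1024 V = 1.95 mV.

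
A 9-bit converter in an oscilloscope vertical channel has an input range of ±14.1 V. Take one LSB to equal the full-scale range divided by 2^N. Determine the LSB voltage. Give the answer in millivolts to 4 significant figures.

The full-scale span is 14.1 − (-14.1) = 28.2 V.
There are 2^9 = 512 steps.
LSB = 28.2 V / 2^9 = 55.08 mV.

55.08 mV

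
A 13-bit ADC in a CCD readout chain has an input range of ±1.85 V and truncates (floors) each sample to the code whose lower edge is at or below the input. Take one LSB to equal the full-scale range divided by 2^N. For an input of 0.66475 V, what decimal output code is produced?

5567

Full-scale range = 1.85 V − (-1.85 V) = 3.7 V. LSB = 3.7 V / 2^13 ≈ 451.7 µV.
(V_in − V_min) × 2^13/range = (0.66475 − (-1.85)) × 8192/3.7 = 5567.792.
Floor → code = 5567.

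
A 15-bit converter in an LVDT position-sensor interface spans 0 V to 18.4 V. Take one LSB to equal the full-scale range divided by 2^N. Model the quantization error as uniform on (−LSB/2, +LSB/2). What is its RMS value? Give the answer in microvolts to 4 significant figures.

162.1 µV

Full-scale range = 18.4 V.
LSB = 18.4 V / 2^15 = 0.561523 mV.
σ_q = LSB/√12 = 0.561523 mV/3.4641 = 162.1 µV.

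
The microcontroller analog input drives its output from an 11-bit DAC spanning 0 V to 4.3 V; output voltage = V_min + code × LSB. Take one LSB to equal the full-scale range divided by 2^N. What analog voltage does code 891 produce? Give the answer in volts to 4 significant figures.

1.871 V

V_FS = 4.3 V. LSB = 4.3 V / 2^11.
V_out = V_min + code × LSB = 0 V + 891 × 4.3 V / 2048
      = 0 + 1.87075 = 1.87075 V.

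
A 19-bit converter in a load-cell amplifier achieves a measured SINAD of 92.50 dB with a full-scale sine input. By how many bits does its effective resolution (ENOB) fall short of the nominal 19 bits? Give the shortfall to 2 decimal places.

3.93 bits

Effective bits = (92.50 − 1.76)/6.02 = 15.0731.
Lost resolution: 19 − 15.0731 = 3.9269 bits.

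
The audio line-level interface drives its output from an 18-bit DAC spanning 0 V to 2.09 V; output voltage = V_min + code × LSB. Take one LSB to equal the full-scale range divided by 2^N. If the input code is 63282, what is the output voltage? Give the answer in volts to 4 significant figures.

V_FS = 2.09 V. LSB = 2.09 V / 2^18.
Output = V_min + (63282/262144) × range = 0 + 0.241402 × 2.09 V
      = 0 V + 0.504529 V = 0.504529 V.

0.5045 V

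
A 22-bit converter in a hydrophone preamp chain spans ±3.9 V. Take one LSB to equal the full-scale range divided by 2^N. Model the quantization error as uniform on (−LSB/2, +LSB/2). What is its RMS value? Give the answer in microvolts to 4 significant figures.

Range = 3.9 − (-3.9) = 7.8 V.
Step size = 7.8/4194304 V = 1.85966 µV.
V_rms = LSB/√12 = 1.85966 µV / √12 = 0.5368 µV.

0.5368 µV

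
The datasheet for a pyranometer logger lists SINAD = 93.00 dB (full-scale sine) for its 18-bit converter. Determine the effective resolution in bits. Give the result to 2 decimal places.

ENOB = (SINAD − 1.76) / 6.02 = (93.00 − 1.76) / 6.02 = 91.24 / 6.02 = 15.1561.

15.16 bits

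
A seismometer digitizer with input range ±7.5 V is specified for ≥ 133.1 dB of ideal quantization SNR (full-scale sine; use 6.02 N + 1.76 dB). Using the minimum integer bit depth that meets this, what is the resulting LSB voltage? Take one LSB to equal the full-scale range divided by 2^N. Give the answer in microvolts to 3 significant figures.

3.58 µV

Range = 7.5 − (-7.5) = 15 V.
Solving 6.02 N ≥ 133.1 − 1.76: N ≥ 21.817. Round up → N = 22.
LSB = 15 V ÷ 2^22 = 15/4194304 V = 3.58 µV.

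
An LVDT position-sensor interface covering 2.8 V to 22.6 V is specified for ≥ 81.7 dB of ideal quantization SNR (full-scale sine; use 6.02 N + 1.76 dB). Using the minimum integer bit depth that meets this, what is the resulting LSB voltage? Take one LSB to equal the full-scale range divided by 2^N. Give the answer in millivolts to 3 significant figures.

1.21 mV

Range = 22.6 − (2.8) = 19.8 V.
Solving 6.02 N ≥ 81.7 − 1.76: N ≥ 13.279. Round up → N = 14.
Step size = 19.8/16384 V = 1.21 mV.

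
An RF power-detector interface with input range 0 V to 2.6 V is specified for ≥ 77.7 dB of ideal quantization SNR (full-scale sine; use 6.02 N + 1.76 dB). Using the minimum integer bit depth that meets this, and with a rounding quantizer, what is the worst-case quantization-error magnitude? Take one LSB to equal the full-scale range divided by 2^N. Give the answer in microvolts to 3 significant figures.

159 µV

Range is 2.6 V.
Solving 6.02 N ≥ 77.7 − 1.76: N ≥ 12.615. Round up → N = 13.
Step size = 2.6/8192 V = 317.38 µV.
|e|_max = LSB/2 = 159 µV.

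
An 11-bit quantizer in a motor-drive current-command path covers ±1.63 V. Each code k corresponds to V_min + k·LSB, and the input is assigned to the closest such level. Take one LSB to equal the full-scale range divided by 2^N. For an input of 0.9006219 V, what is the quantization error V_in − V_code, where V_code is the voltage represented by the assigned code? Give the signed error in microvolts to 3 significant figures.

The full-scale span is 1.63 − (-1.63) = 3.26 V. LSB = 3.26 V / 2^11 ≈ 1.592 mV.
(0.9006219 − (-1.63)) / LSB = 2.5306219 × 2048/3.26 = 1589.7895. Nearest integer: k = 1590.
V_code = -1.63 + (1590/2048) × 3.26 = 0.9009570313 V.
e = 0.9006219 − (0.9009570313) = −335 µV.

−335 µV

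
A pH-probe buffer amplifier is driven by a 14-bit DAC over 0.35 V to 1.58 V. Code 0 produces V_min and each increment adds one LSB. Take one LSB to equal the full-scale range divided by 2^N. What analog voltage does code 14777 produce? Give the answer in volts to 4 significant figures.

Span: 1.58 V − (0.35 V) = 1.23 V. LSB = 1.23 V / 2^14.
V_out = 0.35 + 14777 × (1.23/16384) V
      = 0.35 + 1.10936 = 1.45936 V.

1.459 V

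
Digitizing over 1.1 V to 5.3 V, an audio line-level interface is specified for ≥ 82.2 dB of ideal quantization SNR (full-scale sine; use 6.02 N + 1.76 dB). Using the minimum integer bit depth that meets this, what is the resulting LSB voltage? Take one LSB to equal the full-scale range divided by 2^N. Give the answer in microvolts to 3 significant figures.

Span: 5.3 V − (1.1 V) = 4.2 V.
Solving 6.02 N ≥ 82.2 − 1.76: N ≥ 13.362. Round up → N = 14.
Step size = 4.2/16384 V = 256 µV.

256 µV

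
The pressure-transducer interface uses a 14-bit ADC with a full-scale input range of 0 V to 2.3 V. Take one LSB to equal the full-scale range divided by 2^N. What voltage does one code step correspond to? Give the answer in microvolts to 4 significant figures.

Span = 2.3 V.
There are 2^14 = 16384 steps.
LSB = 2.3 V ÷ 2^14 = 2.3/16384 V = 140.4 µV.

140.4 µV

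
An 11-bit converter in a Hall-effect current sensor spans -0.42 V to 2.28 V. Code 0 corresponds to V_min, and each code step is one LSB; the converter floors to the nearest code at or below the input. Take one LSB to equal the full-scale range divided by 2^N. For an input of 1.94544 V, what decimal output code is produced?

1794

Full-scale range = 2.28 V − (-0.42 V) = 2.7 V. LSB = 2.7 V / 2^11 ≈ 1.318 mV.
V_in − V_min = 1.94544 − (-0.42) = 2.36544 V.
Divide by LSB: 2.36544 × 2048/2.7 = 1794.2300.
Truncating gives code 1794.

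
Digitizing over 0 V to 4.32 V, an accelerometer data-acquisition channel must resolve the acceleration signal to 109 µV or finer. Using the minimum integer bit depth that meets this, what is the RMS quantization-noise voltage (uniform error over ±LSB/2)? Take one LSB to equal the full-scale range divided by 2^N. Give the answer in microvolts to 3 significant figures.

19.0 µV

Span = 4.32 V.
Levels needed ≥ 4.32/109 µV = 39630. 2^16 = 65536 suffices, so N_min = 16.
LSB = 4.32 V ÷ 2^16 = 4.32/65536 V = 65.918 µV.
RMS noise = LSB/√12 = 19.0 µV.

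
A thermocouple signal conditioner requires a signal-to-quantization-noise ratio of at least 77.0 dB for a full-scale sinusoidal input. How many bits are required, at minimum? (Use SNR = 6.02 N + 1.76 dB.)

13 bits

Solving 6.02 N ≥ 77.0 − 1.76: N ≥ 12.498. Round up → N = 13.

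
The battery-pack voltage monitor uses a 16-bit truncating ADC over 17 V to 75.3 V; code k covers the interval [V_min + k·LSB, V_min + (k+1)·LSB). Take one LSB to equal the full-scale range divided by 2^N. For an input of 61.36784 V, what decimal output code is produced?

Full-scale range = 75.3 V − (17 V) = 58.3 V. LSB = 58.3 V / 2^16 ≈ 0.8896 mV.
code = ⌊(V_in − V_min)/LSB⌋ = ⌊(V_in − V_min) × 2^16 / range⌋
     = ⌊(61.36784 − (17)) × 65536 / 58.3⌋ = ⌊44.36784 × 65536/58.3⌋
     = ⌊49874.627⌋ = 49874.

49874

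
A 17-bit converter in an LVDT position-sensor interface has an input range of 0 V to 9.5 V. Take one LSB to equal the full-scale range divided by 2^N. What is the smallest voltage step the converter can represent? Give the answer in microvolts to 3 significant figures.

72.5 µV

V_FS = 9.5 V.
Number of codes = 2^17 = 131072.
LSB = 9.5 V ÷ 2^17 = 9.5/131072 V = 72.5 µV.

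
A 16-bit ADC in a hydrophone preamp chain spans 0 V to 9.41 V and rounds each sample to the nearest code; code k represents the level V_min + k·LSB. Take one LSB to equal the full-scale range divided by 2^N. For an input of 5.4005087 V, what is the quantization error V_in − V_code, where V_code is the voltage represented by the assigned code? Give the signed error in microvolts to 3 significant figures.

−18.0 µV

V_FS = 9.41 V. LSB = 9.41 V / 2^16 ≈ 143.6 µV.
Position in LSBs: (5.4005087 − (0)) × 65536/9.41 = 37611.8744; rounding gives k = 37612.
V_code = V_min + k × range/2^16 = 0 + 37612 × 9.41/65536 = 5.4005267334 V.
e = 5.4005087 − (5.4005267334) = −18.0 µV.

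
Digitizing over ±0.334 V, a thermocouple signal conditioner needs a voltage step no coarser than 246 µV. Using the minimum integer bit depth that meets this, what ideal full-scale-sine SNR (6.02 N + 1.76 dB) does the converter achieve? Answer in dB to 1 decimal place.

74.0 dB

The full-scale span is 0.334 − (-0.334) = 0.668 V.
Levels needed ≥ 0.668/246 µV = 2715. 2^12 = 4096 suffices, so N_min = 12.
6.02(12) + 1.76 = 74.00 dB.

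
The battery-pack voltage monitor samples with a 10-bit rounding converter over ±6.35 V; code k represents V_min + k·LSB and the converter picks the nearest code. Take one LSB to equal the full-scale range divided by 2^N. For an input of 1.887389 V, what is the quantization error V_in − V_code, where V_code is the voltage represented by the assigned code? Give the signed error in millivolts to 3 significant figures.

+2.23 mV

Full-scale range = 6.35 V − (-6.35 V) = 12.7 V. LSB = 12.7 V / 2^10 ≈ 12.40 mV.
Position in LSBs: (1.887389 − (-6.35)) × 1024/12.7 = 664.1800; rounding gives k = 664.
V_code = -6.35 + (664/1024) × 12.7 = 1.885156250 V.
e = 1.887389 − (1.885156250) = +2.23 mV.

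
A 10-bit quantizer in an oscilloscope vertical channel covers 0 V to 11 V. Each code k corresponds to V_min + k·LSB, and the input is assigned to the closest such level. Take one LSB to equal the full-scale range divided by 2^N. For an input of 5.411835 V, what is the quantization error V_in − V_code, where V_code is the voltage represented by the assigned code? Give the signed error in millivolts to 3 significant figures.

−2.23 mV

V_FS = 11 V. LSB = 11 V / 2^10 ≈ 10.74 mV.
Position in LSBs: (5.411835 − (0)) × 1024/11 = 503.7926; rounding gives k = 504.
V_code = 0 + (504/1024) × 11 = 5.414062500 V.
Error = V_in − V_code = 5.411835 − (5.414062500) = −2.23 mV.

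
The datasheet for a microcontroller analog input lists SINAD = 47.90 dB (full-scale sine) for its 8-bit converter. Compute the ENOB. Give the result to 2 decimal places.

7.66 bits

Inverting SNR = 6.02 N + 1.76: N_eff = (47.90 − 1.76)/6.02 = 7.6645.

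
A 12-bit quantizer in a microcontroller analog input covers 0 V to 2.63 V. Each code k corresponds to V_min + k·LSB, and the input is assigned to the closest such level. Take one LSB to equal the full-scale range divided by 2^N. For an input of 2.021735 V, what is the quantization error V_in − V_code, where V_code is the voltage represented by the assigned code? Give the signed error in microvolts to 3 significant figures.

−206 µV

Range is 2.63 V. LSB = 2.63 V / 2^12 ≈ 0.6421 mV.
Position in LSBs: (2.021735 − (0)) × 4096/2.63 = 3148.6793; rounding gives k = 3149.
Reconstructed level: 0 + 3149 × 2.63/4096 V = 2.021940918 V.
Error = V_in − V_code = 2.021735 − (2.021940918) = −206 µV.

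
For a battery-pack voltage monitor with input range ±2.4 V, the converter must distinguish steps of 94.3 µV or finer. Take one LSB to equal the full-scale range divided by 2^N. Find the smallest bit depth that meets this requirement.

The full-scale span is 2.4 − (-2.4) = 4.8 V.
Levels needed ≥ 4.8/94.3 µV = 50900. 2^16 = 65536 suffices, so N_min = 16.

16 bits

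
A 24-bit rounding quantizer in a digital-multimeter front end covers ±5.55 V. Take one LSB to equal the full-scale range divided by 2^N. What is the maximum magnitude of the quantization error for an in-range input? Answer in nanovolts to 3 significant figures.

Span: 5.55 V − (-5.55 V) = 11.1 V.
Step size = 11.1/16777216 V = 0.66161 µV.
|e|_max = LSB/2 = 331 nV.

331 nV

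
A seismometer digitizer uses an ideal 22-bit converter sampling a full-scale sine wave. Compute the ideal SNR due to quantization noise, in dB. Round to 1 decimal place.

For an ideal N-bit converter with full-scale sine input, SNR = 6.02 N + 1.76 dB. SNR = 6.02 × 22 + 1.76 = 132.44 + 1.76 = 134.20 dB.

134.2 dB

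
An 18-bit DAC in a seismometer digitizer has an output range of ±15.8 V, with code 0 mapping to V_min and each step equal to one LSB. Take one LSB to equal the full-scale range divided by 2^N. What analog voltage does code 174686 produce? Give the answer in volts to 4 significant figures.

Full-scale range = 15.8 V − (-15.8 V) = 31.6 V. LSB = 31.6 V / 2^18.
Output = V_min + (174686/262144) × range = -15.8 + 0.666374 × 31.6 V
      = -15.8 + 21.0574 = 5.25742 V.

5.257 V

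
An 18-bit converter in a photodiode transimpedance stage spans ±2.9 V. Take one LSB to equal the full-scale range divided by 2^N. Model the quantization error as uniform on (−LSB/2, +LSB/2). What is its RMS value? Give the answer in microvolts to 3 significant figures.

Full-scale range = 2.9 V − (-2.9 V) = 5.8 V.
LSB = 5.8 V / 2^18 = 22.125 µV.
RMS of a uniform error over width LSB is LSB/√12 = 6.39 µV.

6.39 µV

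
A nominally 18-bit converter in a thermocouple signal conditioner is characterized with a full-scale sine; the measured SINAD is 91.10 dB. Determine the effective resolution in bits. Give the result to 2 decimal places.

14.84 bits

(91.10 − 1.76) / 6.02 = 89.34/6.02 = 14.8405 effective bits.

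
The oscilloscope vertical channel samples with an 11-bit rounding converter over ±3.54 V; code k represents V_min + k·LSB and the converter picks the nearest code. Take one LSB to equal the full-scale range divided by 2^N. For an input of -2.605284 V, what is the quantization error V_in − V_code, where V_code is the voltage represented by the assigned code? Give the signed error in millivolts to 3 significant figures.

+1.32 mV

The full-scale span is 3.54 − (-3.54) = 7.08 V. LSB = 7.08 V / 2^11 ≈ 3.457 mV.
Position in LSBs: (-2.605284 − (-3.54)) × 2048/7.08 = 270.3811; rounding gives k = 270.
V_code = -3.54 + (270/2048) × 7.08 = -2.606601563 V.
Error = V_in − V_code = -2.605284 − (-2.606601563) = +1.32 mV.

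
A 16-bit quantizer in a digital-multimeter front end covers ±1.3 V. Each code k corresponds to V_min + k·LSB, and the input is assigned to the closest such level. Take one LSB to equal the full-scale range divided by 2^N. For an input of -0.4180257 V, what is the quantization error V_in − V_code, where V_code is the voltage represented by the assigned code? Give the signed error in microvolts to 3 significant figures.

The full-scale span is 1.3 − (-1.3) = 2.6 V. LSB = 2.6 V / 2^16 ≈ 39.67 µV.
(V_in − V_min)/LSB = (-0.4180257 − (-1.3)) × 65536/2.6 = 22231.1799 → nearest code k = 22231.
V_code = -1.3 + (22231/65536) × 2.6 = -0.41803283691 V.
V_in − V_code = -0.4180257 − (-0.41803283691) = +7.14 µV.

+7.14 µV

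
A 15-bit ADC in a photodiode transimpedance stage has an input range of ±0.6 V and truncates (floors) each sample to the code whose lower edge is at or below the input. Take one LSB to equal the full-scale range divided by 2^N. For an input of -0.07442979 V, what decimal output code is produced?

14351

Range = 0.6 − (-0.6) = 1.2 V. LSB = 1.2 V / 2^15 ≈ 36.62 µV.
(V_in − V_min) × 2^15/range = (-0.07442979 − (-0.6)) × 32768/1.2 = 14351.571.
Floor → code = 14351.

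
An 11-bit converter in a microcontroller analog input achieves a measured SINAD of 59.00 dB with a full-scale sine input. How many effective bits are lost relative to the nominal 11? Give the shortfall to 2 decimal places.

1.49 bits

Effective bits = (59.00 − 1.76)/6.02 = 9.5083.
Shortfall = 11 − 9.5083 = 1.4917 bits.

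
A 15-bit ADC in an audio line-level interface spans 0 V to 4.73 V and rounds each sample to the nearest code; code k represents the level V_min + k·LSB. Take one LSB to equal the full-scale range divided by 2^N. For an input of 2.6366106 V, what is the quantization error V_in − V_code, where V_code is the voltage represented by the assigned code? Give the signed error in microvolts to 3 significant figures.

V_FS = 4.73 V. LSB = 4.73 V / 2^15 ≈ 144.3 µV.
Position in LSBs: (2.6366106 − (0)) × 32768/4.73 = 18265.6355; rounding gives k = 18266.
V_code = 0 + (18266/32768) × 4.73 = 2.6366632080 V.
Error = V_in − V_code = 2.6366106 − (2.6366632080) = −52.6 µV.

−52.6 µV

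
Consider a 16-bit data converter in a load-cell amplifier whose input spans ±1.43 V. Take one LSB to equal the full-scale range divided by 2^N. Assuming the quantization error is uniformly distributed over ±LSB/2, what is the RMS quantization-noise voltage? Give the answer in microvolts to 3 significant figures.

12.6 µV

Full-scale range = 1.43 V − (-1.43 V) = 2.86 V.
LSB = 2.86 V / 2^16 = 43.640 µV.
For a uniform distribution on [−LSB/2, +LSB/2], V_rms = LSB/√12 = 43.640 µV/3.4641 = 12.6 µV.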